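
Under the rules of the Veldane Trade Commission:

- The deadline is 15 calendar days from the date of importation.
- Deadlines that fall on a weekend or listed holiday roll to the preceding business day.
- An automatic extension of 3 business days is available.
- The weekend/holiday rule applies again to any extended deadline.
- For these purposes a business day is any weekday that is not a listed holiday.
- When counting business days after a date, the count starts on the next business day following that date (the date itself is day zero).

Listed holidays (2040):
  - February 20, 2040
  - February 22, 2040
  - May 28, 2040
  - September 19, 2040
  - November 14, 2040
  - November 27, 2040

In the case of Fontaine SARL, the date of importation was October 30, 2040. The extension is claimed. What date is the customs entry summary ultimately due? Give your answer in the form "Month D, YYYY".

November 19, 2040

From October 30, 2040, 15 calendar days later is November 14, 2040.
Because November 14, 2040 is a listed holiday, the deadline becomes November 13, 2040 (Tuesday).
Counting 3 further business days from November 13, 2040 reaches November 19, 2040.
November 19, 2040 falls on a Monday, which is a business day, so no adjustment is needed.
Final deadline: November 19, 2040.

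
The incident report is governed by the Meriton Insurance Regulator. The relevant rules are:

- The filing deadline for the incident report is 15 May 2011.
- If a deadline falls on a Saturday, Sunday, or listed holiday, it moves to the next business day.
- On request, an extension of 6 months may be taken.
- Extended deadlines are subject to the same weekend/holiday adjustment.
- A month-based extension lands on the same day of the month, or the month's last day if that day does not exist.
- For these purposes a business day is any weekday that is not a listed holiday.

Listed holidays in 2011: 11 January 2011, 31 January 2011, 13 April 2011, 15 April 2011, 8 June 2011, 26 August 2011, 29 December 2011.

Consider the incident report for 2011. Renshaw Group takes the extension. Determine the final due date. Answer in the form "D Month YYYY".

16 November 2011

Start from the fixed due date, 15 May 2011.
15 May 2011 is a Sunday, so it moves to the next business day, 16 May 2011 (Monday).
Applying the 6 months extension: 6 months after 16 May 2011 is 16 November 2011.
16 November 2011 falls on a Wednesday, which is a business day, so no adjustment is needed.
Final deadline: 16 November 2011.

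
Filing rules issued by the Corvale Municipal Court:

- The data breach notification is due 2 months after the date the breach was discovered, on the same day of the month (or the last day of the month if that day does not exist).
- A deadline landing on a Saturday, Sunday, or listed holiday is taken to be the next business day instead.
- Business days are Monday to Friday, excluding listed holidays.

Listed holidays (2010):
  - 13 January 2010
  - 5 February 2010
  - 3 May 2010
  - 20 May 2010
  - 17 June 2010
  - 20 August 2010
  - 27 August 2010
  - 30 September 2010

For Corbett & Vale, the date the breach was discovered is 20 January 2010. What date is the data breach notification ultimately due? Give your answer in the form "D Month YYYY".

22 March 2010

2 months after 20 January 2010, on the same day of the month, is 20 March 2010.
20 March 2010 is a Saturday; the next business day is 22 March 2010 (Monday).
So the filing is due 22 March 2010.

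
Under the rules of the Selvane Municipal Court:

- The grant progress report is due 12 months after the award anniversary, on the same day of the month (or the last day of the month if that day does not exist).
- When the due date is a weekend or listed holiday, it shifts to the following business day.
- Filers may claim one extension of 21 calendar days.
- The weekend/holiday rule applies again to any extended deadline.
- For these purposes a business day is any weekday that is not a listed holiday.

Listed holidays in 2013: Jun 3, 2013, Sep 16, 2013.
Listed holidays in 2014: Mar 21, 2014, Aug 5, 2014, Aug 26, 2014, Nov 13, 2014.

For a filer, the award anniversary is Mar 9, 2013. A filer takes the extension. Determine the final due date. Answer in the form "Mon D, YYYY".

Mar 31, 2014

12 months from Mar 9, 2013 is Mar 9, 2014.
Because Mar 9, 2014 is a Sunday, the deadline becomes Mar 10, 2014 (Monday).
The 21-calendar-day extension moves the deadline from Mar 10, 2014 to Mar 31, 2014.
Mar 31, 2014 is a Monday and not a listed holiday, so it stands.
Final deadline: Mar 31, 2014.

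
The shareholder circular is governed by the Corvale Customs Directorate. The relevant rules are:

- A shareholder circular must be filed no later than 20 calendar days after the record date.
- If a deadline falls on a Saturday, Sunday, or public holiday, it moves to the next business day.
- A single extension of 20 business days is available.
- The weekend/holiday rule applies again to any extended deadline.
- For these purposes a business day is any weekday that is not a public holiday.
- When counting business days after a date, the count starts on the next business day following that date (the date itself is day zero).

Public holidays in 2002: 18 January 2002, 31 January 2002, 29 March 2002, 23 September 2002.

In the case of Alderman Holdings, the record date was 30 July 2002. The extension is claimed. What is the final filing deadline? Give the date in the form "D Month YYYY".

16 September 2002

Trigger date 30 July 2002 + 20 calendar days = 19 August 2002.
19 August 2002 (Monday) is already a business day.
Counting 20 further business days from 19 August 2002 reaches 16 September 2002.
Since 16 September 2002 is a Monday and not a holiday, the date is unchanged.
Final deadline: 16 September 2002.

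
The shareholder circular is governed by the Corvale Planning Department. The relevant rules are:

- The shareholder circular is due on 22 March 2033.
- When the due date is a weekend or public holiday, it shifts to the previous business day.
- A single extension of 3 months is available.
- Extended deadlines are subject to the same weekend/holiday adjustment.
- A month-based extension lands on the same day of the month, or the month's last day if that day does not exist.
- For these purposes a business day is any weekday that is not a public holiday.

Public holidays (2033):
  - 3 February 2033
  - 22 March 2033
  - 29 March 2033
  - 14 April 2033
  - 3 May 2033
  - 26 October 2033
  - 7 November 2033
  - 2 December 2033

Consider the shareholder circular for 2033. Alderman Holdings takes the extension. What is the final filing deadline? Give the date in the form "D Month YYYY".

21 June 2033

The stated deadline is 22 March 2033.
22 March 2033 falls on a listed holiday. Rolling to the preceding business day gives 21 March 2033, a Monday.
The 3 months extension carries 21 March 2033 to 21 June 2033.
21 June 2033 falls on a Tuesday, which is a business day, so no adjustment is needed.
So the filing is due 21 June 2033.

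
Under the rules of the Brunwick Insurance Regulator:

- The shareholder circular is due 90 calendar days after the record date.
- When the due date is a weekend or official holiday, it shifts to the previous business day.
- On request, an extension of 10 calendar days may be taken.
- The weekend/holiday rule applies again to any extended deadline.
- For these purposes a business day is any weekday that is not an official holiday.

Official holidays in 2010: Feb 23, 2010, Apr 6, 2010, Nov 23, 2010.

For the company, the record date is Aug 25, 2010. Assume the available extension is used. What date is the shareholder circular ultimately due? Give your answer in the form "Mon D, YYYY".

Dec 2, 2010

90 calendar days after Aug 25, 2010 is Nov 23, 2010.
Nov 23, 2010 is a listed holiday; the preceding business day is Nov 22, 2010 (Monday).
With the 10-day extension, Nov 22, 2010 becomes Dec 2, 2010.
Since Dec 2, 2010 is a Thursday and not a holiday, the date is unchanged.
The final due date is Dec 2, 2010.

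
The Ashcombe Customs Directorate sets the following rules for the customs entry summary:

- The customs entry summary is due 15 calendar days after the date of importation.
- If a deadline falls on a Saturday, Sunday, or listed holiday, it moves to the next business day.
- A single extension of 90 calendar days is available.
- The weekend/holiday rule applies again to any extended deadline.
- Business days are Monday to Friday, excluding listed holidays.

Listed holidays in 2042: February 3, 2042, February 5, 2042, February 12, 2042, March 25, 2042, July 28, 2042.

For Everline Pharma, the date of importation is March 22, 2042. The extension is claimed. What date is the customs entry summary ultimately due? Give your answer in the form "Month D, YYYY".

From March 22, 2042, 15 calendar days later is April 6, 2042.
April 6, 2042 is a Sunday, so it moves to the next business day, April 7, 2042 (Monday).
The 90-calendar-day extension moves the deadline from April 7, 2042 to July 6, 2042.
Because July 6, 2042 is a Sunday, the deadline becomes July 7, 2042 (Monday).
The final due date is July 7, 2042.

July 7, 2042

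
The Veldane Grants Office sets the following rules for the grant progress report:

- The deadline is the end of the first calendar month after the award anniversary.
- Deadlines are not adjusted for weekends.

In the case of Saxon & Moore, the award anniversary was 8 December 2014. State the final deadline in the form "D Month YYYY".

31 January 2015

1 month after 8 December 2014 is January 2015; that month ends on 31 January 2015.
31 January 2015 is a Saturday; no weekend or holiday adjustment applies.
So the filing is due 31 January 2015.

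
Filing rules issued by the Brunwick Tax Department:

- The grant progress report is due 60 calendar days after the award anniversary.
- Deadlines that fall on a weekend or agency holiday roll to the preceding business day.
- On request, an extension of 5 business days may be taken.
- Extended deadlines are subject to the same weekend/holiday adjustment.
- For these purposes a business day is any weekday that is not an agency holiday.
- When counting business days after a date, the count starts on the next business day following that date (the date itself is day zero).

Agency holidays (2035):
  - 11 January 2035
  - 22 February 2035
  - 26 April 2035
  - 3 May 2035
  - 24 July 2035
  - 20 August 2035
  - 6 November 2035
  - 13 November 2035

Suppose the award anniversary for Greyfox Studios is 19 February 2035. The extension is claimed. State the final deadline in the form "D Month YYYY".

Trigger date 19 February 2035 + 60 calendar days = 20 April 2035.
20 April 2035 is a Friday and not a listed holiday, so it stands.
Counting 5 further business days from 20 April 2035 reaches 30 April 2035.
30 April 2035 (Monday) is already a business day.
So the filing is due 30 April 2035.

30 April 2035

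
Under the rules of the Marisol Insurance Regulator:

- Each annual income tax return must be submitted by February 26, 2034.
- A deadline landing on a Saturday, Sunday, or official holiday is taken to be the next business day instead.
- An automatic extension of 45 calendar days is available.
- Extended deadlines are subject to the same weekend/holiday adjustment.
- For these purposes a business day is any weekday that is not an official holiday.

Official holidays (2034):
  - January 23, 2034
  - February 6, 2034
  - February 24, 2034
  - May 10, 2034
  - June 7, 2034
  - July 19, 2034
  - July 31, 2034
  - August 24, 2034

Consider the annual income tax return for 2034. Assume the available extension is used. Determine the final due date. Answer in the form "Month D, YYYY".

The stated deadline is February 26, 2034.
Because February 26, 2034 is a Sunday, the deadline becomes February 27, 2034 (Monday).
The 45-calendar-day extension moves the deadline from February 27, 2034 to April 13, 2034.
Since April 13, 2034 is a Thursday and not a holiday, the date is unchanged.
Final deadline: April 13, 2034.

April 13, 2034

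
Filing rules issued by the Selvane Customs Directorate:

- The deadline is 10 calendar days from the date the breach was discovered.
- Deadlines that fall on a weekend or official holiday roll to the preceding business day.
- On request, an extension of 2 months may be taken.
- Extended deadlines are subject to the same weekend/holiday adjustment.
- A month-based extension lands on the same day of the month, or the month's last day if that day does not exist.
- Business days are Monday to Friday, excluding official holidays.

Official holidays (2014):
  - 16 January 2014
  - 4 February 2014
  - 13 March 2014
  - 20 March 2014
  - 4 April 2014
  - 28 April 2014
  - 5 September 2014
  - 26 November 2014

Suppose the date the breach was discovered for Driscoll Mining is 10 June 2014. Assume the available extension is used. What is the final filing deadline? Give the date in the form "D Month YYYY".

Adding 10 calendar days to 10 June 2014 gives 20 June 2014.
20 June 2014 is a Friday and not a listed holiday, so it stands.
Applying the 2 months extension: 2 months after 20 June 2014 is 20 August 2014.
20 August 2014 (Wednesday) is already a business day.
Deadline: 20 August 2014.

20 August 2014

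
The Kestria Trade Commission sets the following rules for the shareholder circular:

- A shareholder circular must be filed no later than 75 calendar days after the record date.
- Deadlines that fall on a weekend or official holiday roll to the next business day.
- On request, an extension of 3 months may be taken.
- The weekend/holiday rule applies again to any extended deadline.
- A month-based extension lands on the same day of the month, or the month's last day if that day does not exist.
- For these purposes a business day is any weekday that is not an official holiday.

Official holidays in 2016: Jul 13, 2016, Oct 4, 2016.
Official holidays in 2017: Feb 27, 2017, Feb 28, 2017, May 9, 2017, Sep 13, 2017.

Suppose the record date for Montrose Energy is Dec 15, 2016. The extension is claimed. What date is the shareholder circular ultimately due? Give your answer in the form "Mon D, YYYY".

Jun 1, 2017

75 calendar days after Dec 15, 2016 is Feb 28, 2017.
Because Feb 28, 2017 is a listed holiday, the deadline becomes Mar 1, 2017 (Wednesday).
Applying the 3 months extension: 3 months after Mar 1, 2017 is Jun 1, 2017.
Since Jun 1, 2017 is a Thursday and not a holiday, the date is unchanged.
The final due date is Jun 1, 2017.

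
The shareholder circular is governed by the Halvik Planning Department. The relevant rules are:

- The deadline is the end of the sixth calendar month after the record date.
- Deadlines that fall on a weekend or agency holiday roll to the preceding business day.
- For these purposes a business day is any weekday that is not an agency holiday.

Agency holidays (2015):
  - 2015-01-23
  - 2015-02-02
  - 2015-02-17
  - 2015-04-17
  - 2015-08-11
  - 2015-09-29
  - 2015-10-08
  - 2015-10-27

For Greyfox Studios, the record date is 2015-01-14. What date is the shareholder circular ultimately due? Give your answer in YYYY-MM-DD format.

The sixth month after 2015-01-14 is July 2015, whose last day is 2015-07-31.
2015-07-31 is a Friday and not a listed holiday, so it stands.
Final deadline: 2015-07-31.

2015-07-31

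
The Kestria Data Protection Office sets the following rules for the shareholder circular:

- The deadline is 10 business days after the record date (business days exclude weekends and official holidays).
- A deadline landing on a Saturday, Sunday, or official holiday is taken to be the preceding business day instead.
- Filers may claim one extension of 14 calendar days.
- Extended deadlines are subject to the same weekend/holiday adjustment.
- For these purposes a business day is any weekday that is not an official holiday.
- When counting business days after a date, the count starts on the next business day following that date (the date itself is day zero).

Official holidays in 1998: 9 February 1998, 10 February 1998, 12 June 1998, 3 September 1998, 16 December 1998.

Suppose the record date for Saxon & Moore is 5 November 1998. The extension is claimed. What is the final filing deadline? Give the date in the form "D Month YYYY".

3 December 1998

10 business days after 5 November 1998, excluding weekends and holidays, is 19 November 1998.
19 November 1998 (Thursday) is already a business day.
With the 14-day extension, 19 November 1998 becomes 3 December 1998.
3 December 1998 (Thursday) is already a business day.
So the filing is due 3 December 1998.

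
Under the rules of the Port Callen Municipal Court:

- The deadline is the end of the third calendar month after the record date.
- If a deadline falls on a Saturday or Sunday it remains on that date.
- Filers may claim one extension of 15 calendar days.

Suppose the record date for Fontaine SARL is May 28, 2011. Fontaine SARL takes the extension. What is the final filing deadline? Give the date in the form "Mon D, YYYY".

Sep 15, 2011

3 months after May 28, 2011 falls in August 2011; the last day of that month is Aug 31, 2011.
Aug 31, 2011 is a Wednesday; no weekend or holiday adjustment applies.
The 15-calendar-day extension moves the deadline from Aug 31, 2011 to Sep 15, 2011.
Sep 15, 2011 is a Thursday; no weekend or holiday adjustment applies.
The final due date is Sep 15, 2011.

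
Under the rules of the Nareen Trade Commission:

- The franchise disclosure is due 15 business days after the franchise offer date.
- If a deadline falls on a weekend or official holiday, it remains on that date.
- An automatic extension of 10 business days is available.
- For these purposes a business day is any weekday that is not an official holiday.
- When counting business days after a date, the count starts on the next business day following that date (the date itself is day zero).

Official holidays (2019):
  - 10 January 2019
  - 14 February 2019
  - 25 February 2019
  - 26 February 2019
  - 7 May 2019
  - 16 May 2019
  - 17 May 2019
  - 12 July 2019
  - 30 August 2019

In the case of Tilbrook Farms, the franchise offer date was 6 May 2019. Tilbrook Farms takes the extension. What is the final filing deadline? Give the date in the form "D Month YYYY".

13 June 2019

Starting the day after 6 May 2019 and counting 15 business days lands on 30 May 2019.
30 May 2019 is a Thursday; no weekend or holiday adjustment applies.
The 10-business-day extension runs from 30 May 2019 to 13 June 2019.
No adjustment is made for weekends or holidays, so 13 June 2019 stands.
Deadline: 13 June 2019.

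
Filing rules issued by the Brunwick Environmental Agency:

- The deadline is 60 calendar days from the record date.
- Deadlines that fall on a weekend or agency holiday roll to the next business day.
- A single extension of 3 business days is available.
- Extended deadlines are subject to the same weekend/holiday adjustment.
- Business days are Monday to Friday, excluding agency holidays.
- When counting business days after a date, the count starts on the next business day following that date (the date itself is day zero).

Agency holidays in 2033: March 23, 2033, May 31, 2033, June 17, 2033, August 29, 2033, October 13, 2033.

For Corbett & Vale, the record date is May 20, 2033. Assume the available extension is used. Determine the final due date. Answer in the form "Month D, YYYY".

July 22, 2033

Adding 60 calendar days to May 20, 2033 gives July 19, 2033.
July 19, 2033 (Tuesday) is already a business day.
Applying the 3-business-day extension: 3 business days after July 19, 2033 is July 22, 2033.
July 22, 2033 falls on a Friday, which is a business day, so no adjustment is needed.
Deadline: July 22, 2033.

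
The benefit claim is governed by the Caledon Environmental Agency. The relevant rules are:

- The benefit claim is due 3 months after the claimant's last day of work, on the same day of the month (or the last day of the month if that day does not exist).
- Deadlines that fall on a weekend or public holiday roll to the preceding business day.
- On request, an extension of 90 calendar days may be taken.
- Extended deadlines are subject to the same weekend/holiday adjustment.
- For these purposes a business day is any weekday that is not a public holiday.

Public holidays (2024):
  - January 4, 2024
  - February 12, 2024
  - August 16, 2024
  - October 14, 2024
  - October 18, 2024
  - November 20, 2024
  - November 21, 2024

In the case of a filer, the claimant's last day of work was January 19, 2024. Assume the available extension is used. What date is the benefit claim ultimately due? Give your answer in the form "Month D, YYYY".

July 18, 2024

Moving 3 months forward from January 19, 2024 on the corresponding day gives April 19, 2024.
April 19, 2024 (Friday) is already a business day.
Add the 90 calendar-day extension to April 19, 2024: July 18, 2024.
Since July 18, 2024 is a Thursday and not a holiday, the date is unchanged.
Final deadline: July 18, 2024.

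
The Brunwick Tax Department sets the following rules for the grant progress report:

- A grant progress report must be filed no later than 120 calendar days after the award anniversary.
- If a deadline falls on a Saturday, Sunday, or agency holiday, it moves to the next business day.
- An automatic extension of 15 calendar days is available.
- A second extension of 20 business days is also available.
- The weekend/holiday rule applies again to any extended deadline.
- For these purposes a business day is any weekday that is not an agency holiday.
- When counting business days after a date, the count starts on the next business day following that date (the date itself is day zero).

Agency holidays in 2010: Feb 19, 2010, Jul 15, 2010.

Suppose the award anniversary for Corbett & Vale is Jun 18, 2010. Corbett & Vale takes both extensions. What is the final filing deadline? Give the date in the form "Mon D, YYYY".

Nov 30, 2010

Adding 120 calendar days to Jun 18, 2010 gives Oct 16, 2010.
Oct 16, 2010 is a Saturday, so it moves to the next business day, Oct 18, 2010 (Monday).
Add the 15 calendar-day extension to Oct 18, 2010: Nov 2, 2010.
Nov 2, 2010 (Tuesday) is already a business day.
Counting 20 further business days from Nov 2, 2010 reaches Nov 30, 2010.
Nov 30, 2010 is a Tuesday and not a listed holiday, so it stands.
Final deadline: Nov 30, 2010.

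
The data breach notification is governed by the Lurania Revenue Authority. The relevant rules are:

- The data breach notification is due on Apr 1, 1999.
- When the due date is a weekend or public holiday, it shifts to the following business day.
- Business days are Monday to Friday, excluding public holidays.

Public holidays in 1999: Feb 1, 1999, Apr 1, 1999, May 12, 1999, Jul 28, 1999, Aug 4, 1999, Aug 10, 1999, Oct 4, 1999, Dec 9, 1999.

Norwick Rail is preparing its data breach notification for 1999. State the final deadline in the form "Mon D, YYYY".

The statutory due date is Apr 1, 1999.
Apr 1, 1999 falls on a listed holiday. Rolling to the next business day gives Apr 2, 1999, a Friday.
So the filing is due Apr 2, 1999.

Apr 2, 1999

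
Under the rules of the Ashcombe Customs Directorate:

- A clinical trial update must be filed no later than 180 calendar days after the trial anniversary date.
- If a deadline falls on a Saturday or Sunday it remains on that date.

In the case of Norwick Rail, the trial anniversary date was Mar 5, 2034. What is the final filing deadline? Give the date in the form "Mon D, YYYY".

Trigger date Mar 5, 2034 + 180 calendar days = Sep 1, 2034.
Sep 1, 2034 is a Friday; no weekend or holiday adjustment applies.
The final due date is Sep 1, 2034.

Sep 1, 2034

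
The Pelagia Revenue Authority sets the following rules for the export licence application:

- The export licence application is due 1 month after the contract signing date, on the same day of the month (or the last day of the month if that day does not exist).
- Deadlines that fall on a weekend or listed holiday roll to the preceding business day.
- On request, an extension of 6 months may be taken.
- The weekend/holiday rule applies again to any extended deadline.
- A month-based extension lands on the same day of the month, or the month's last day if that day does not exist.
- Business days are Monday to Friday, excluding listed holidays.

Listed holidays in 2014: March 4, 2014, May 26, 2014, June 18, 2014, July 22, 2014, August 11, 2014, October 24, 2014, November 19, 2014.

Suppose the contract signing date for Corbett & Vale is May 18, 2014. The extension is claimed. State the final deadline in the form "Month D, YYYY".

1 month from May 18, 2014 is June 18, 2014.
June 18, 2014 is a listed holiday, so it moves to the preceding business day, June 17, 2014 (Tuesday).
Applying the 6 months extension: 6 months after June 17, 2014 is December 17, 2014.
December 17, 2014 (Wednesday) is already a business day.
The final due date is December 17, 2014.

December 17, 2014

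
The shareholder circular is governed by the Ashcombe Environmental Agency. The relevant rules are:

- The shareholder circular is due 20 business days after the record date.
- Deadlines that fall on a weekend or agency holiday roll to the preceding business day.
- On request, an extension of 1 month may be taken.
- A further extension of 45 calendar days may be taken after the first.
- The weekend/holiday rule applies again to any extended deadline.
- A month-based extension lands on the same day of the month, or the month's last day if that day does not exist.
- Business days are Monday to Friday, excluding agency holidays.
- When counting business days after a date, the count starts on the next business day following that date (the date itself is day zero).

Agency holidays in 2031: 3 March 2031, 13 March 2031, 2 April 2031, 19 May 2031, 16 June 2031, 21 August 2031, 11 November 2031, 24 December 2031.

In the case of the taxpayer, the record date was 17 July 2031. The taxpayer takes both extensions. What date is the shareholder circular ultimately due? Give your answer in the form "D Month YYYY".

20 business days after 17 July 2031, excluding weekends and holidays, is 14 August 2031.
14 August 2031 (Thursday) is already a business day.
The 1 month extension carries 14 August 2031 to 14 September 2031.
14 September 2031 is a Sunday; the preceding business day is 12 September 2031 (Friday).
The 45-calendar-day extension moves the deadline from 12 September 2031 to 27 October 2031.
27 October 2031 falls on a Monday, which is a business day, so no adjustment is needed.
Deadline: 27 October 2031.

27 October 2031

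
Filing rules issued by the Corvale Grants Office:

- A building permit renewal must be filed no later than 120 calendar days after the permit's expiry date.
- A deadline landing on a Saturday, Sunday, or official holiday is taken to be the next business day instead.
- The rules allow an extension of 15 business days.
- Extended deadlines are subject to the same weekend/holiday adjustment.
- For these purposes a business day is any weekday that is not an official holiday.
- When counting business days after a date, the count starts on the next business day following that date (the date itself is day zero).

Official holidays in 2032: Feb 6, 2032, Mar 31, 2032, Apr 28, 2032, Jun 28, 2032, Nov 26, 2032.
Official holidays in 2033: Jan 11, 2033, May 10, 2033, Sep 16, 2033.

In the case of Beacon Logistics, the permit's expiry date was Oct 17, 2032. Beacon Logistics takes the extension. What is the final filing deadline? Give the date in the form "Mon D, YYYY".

From Oct 17, 2032, 120 calendar days later is Feb 14, 2033.
Feb 14, 2033 (Monday) is already a business day.
Applying the 15-business-day extension: 15 business days after Feb 14, 2033 is Mar 7, 2033.
Mar 7, 2033 (Monday) is already a business day.
Final deadline: Mar 7, 2033.

Mar 7, 2033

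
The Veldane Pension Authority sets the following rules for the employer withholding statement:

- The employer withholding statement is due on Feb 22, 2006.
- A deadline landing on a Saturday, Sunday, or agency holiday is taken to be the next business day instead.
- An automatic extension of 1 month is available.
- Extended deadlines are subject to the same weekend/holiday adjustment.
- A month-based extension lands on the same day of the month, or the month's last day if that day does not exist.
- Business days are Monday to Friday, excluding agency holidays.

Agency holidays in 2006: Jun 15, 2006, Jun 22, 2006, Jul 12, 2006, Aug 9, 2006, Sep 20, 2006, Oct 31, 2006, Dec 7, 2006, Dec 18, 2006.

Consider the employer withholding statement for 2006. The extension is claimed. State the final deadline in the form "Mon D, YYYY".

The statutory due date is Feb 22, 2006.
Feb 22, 2006 (Wednesday) is already a business day.
Applying the 1 month extension: 1 month after Feb 22, 2006 is Mar 22, 2006.
Mar 22, 2006 (Wednesday) is already a business day.
The final due date is Mar 22, 2006.

Mar 22, 2006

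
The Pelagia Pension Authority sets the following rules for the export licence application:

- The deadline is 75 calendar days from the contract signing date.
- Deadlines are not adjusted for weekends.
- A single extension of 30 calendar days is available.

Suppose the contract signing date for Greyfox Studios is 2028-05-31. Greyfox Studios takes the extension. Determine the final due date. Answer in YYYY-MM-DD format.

75 calendar days after 2028-05-31 is 2028-08-14.
2028-08-14 falls on a Monday. The rules make no weekend/holiday allowance, so it remains 2028-08-14.
Applying the 30-calendar-day extension: 2028-08-14 + 30 days = 2028-09-13.
No adjustment is made for weekends or holidays, so 2028-09-13 stands.
The final due date is 2028-09-13.

2028-09-13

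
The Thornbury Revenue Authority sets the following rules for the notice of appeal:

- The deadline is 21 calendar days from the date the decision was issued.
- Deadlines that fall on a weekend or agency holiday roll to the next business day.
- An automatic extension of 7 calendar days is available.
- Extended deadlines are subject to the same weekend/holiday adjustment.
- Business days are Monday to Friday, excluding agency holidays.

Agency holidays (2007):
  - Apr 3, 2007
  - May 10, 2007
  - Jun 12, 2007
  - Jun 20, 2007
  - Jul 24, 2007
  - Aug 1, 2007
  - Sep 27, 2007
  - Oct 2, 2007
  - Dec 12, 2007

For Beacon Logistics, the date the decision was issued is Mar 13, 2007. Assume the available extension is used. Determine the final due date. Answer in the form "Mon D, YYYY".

21 calendar days after Mar 13, 2007 is Apr 3, 2007.
Apr 3, 2007 falls on a listed holiday. Rolling to the next business day gives Apr 4, 2007, a Wednesday.
The 7-calendar-day extension moves the deadline from Apr 4, 2007 to Apr 11, 2007.
Apr 11, 2007 falls on a Wednesday, which is a business day, so no adjustment is needed.
So the filing is due Apr 11, 2007.

Apr 11, 2007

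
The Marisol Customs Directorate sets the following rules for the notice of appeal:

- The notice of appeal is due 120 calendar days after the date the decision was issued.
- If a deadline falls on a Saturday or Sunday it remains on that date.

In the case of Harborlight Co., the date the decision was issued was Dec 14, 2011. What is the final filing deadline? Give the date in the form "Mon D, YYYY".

120 calendar days after Dec 14, 2011 is Apr 12, 2012.
No adjustment is made for weekends or holidays, so Apr 12, 2012 stands.
So the filing is due Apr 12, 2012.

Apr 12, 2012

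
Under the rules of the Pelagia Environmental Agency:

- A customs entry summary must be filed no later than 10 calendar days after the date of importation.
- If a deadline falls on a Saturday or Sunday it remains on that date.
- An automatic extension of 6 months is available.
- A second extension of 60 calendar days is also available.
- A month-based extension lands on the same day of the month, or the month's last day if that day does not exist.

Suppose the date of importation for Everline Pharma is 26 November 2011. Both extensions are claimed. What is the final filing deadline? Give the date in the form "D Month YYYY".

5 August 2012

Trigger date 26 November 2011 + 10 calendar days = 6 December 2011.
No adjustment is made for weekends or holidays, so 6 December 2011 stands.
The 6 months extension carries 6 December 2011 to 6 June 2012.
6 June 2012 falls on a Wednesday. The rules make no weekend/holiday allowance, so it remains 6 June 2012.
Applying the 60-calendar-day extension: 6 June 2012 + 60 days = 5 August 2012.
5 August 2012 falls on a Sunday. The rules make no weekend/holiday allowance, so it remains 5 August 2012.
Deadline: 5 August 2012.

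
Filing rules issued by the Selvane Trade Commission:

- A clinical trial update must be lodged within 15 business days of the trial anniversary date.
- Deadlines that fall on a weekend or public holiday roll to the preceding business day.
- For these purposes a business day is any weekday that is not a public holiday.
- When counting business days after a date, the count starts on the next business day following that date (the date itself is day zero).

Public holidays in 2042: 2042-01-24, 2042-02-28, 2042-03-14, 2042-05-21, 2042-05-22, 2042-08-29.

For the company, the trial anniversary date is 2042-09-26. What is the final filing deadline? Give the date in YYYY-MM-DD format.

2042-10-17

15 business days after 2042-09-26, excluding weekends and holidays, is 2042-10-17.
2042-10-17 is a Friday and not a listed holiday, so it stands.
So the filing is due 2042-10-17.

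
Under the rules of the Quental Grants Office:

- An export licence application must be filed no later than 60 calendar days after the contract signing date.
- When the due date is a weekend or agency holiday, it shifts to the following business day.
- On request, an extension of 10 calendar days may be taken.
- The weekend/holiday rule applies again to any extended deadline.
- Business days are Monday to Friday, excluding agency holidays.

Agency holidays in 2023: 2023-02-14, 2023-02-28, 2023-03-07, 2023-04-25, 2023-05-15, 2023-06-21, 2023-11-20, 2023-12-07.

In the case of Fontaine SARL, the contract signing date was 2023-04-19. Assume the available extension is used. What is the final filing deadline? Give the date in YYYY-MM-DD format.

2023-06-29

60 calendar days after 2023-04-19 is 2023-06-18.
2023-06-18 is a Sunday, so it moves to the next business day, 2023-06-19 (Monday).
The 10-calendar-day extension moves the deadline from 2023-06-19 to 2023-06-29.
Since 2023-06-29 is a Thursday and not a holiday, the date is unchanged.
Deadline: 2023-06-29.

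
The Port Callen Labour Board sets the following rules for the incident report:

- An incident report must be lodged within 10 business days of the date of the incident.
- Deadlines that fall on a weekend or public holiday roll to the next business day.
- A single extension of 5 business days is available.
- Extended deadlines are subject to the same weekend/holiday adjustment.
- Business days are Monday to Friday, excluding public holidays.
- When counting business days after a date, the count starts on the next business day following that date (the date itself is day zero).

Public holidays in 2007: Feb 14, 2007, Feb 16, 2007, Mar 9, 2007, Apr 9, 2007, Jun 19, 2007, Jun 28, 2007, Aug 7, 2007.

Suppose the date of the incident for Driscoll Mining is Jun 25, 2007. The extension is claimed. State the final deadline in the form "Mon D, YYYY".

10 business days after Jun 25, 2007, excluding weekends and holidays, is Jul 10, 2007.
Jul 10, 2007 (Tuesday) is already a business day.
Applying the 5-business-day extension: 5 business days after Jul 10, 2007 is Jul 17, 2007.
Jul 17, 2007 is a Tuesday and not a listed holiday, so it stands.
So the filing is due Jul 17, 2007.

Jul 17, 2007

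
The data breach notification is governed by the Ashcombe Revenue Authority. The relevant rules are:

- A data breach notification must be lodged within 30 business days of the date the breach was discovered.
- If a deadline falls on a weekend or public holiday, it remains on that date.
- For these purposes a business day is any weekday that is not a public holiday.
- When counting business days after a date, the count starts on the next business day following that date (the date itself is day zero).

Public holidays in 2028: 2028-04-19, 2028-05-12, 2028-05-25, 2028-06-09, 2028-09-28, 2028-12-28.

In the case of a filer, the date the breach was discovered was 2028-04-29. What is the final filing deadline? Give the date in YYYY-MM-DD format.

2028-06-14

Starting the day after 2028-04-29 and counting 30 business days lands on 2028-06-14.
2028-06-14 falls on a Wednesday. The rules make no weekend/holiday allowance, so it remains 2028-06-14.
Deadline: 2028-06-14.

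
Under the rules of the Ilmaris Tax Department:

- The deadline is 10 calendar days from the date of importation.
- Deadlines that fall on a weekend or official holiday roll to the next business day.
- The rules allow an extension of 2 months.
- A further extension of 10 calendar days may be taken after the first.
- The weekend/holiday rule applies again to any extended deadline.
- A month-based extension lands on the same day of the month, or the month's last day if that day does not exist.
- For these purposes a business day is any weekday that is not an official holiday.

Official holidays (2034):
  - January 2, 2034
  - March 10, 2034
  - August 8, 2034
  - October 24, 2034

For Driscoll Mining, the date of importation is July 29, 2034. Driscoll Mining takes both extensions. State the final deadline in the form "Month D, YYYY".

October 19, 2034

Trigger date July 29, 2034 + 10 calendar days = August 8, 2034.
August 8, 2034 is a listed holiday; the next business day is August 9, 2034 (Wednesday).
The 2 months extension carries August 9, 2034 to October 9, 2034.
Since October 9, 2034 is a Monday and not a holiday, the date is unchanged.
With the 10-day extension, October 9, 2034 becomes October 19, 2034.
October 19, 2034 is a Thursday and not a listed holiday, so it stands.
So the filing is due October 19, 2034.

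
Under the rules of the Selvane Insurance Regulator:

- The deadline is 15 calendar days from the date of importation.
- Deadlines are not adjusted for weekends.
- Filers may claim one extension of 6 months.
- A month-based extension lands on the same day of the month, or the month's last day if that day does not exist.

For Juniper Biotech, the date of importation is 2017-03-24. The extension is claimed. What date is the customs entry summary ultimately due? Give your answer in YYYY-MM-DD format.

2017-10-08

Adding 15 calendar days to 2017-03-24 gives 2017-04-08.
2017-04-08 is a Saturday; no weekend or holiday adjustment applies.
Add 6 months to 2017-04-08: 2017-10-08.
2017-10-08 is a Sunday; no weekend or holiday adjustment applies.
So the filing is due 2017-10-08.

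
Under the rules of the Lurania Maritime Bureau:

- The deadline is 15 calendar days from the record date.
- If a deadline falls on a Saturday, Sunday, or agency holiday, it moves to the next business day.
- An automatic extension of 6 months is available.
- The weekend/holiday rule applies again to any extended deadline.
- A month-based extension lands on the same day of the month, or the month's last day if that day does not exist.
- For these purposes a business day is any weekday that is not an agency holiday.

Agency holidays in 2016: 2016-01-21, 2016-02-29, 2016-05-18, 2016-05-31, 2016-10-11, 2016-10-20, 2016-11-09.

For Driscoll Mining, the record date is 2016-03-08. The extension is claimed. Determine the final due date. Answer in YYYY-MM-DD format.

2016-09-23

From 2016-03-08, 15 calendar days later is 2016-03-23.
2016-03-23 is a Wednesday and not a listed holiday, so it stands.
Applying the 6 months extension: 6 months after 2016-03-23 is 2016-09-23.
Since 2016-09-23 is a Friday and not a holiday, the date is unchanged.
Deadline: 2016-09-23.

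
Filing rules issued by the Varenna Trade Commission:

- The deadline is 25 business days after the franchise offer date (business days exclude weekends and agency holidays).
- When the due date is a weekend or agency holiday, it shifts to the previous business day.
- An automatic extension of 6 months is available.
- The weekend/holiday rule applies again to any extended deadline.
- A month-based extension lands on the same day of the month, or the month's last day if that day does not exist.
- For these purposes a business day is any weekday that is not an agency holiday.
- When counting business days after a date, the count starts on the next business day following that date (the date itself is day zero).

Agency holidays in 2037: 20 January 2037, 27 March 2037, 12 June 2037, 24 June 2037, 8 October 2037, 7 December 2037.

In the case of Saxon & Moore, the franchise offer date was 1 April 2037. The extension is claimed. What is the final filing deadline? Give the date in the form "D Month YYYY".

6 November 2037

Starting the day after 1 April 2037 and counting 25 business days lands on 6 May 2037.
6 May 2037 falls on a Wednesday, which is a business day, so no adjustment is needed.
Applying the 6 months extension: 6 months after 6 May 2037 is 6 November 2037.
6 November 2037 (Friday) is already a business day.
Final deadline: 6 November 2037.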